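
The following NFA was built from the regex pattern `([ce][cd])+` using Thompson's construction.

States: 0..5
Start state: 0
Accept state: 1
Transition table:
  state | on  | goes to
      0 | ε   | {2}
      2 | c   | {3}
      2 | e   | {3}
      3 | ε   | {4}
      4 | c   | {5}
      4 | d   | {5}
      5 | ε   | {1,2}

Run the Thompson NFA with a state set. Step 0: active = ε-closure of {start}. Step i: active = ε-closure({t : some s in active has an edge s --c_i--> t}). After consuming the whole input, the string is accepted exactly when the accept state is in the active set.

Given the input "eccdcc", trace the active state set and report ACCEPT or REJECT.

S₀ = ε-closure({0}) = {0,2}
'e' @ 1: {3,4}
'c' @ 2: {1,2,5}  [accepting]
'c' @ 3: {3,4}
'd' @ 4: {1,2,5}  [accepting]
'c' @ 5: {3,4}
'c' @ 6: {1,2,5}  [accepting]
final: {1,2,5}; accept 1 in set

Answer: ACCEPT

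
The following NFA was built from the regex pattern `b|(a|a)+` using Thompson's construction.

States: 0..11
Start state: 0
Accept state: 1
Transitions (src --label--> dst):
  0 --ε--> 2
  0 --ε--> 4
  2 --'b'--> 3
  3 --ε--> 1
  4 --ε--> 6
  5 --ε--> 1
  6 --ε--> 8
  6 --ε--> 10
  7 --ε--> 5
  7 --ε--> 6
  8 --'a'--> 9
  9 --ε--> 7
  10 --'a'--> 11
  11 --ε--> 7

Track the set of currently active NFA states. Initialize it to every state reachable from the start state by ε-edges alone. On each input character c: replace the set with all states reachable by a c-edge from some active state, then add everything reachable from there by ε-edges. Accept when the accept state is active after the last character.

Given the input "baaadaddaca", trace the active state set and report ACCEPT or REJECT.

Answer: REJECT

Trace:
initial (ε-close {0}): {0,2,4,6,8,10}
'b' @ 1: {1,3}  ✓accept
'a' @ 2: {}  — dead — no transitions
rest 'aadaddaca' ignored (set empty)
after full input: {}  (accept=1 not in)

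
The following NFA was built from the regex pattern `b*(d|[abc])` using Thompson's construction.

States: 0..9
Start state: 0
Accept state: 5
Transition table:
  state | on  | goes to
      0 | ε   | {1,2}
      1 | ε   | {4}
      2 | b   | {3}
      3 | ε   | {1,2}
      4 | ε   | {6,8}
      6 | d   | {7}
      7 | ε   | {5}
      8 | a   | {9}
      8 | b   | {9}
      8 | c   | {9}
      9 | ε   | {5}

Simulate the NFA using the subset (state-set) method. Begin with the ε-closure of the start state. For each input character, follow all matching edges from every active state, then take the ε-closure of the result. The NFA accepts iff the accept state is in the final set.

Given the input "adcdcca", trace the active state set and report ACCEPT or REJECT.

start: ε-closure({0}) = {0,1,2,4,6,8}
'a' @ 1: {5,9}  (accept∈set)
'd' @ 2: {}  — state set empty
rest 'cdcca' ignored (set empty)
final: {}; accept 5 not in set

Answer: REJECT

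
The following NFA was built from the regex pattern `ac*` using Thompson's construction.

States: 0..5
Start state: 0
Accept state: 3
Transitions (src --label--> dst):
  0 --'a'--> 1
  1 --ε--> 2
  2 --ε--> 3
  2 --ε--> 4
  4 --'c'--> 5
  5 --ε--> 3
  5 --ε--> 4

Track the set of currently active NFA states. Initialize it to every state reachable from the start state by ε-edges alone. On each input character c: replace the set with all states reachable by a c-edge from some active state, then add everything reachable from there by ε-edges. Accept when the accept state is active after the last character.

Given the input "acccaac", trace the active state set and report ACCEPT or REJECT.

Answer: REJECT

Derivation:
initial (ε-close {0}): {0}
'a' @ 1: {1,2,3,4}  [accepting]
'c' @ 2: {3,4,5}  [accepting]
'c' @ 3: {3,4,5}  [accepting]
'c' @ 4: {3,4,5}  [accepting]
'a' @ 5: {}  — no active states
rest 'ac' ignored (set empty)
end set {} — state 3 not in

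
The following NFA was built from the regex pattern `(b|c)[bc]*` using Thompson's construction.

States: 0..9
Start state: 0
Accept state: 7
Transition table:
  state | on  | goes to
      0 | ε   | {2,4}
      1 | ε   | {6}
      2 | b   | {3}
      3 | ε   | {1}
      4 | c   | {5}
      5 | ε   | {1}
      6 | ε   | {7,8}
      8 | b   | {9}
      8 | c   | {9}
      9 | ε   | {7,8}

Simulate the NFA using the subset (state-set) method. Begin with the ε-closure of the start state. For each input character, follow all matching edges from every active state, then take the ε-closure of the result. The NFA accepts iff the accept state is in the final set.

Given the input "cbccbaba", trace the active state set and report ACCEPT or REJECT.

Answer: REJECT

Steps:
S₀ = ε-closure({0}) = {0,2,4}
'c' @ 1: {1,5,6,7,8}  ✓accept
'b' @ 2: {7,8,9}  ✓accept
'c' @ 3: {7,8,9}  ✓accept
'c' @ 4: {7,8,9}  ✓accept
'b' @ 5: {7,8,9}  ✓accept
'a' @ 6: {}  — state set empty
rest 'ba' ignored (set empty)
final: {}; accept 7 not in set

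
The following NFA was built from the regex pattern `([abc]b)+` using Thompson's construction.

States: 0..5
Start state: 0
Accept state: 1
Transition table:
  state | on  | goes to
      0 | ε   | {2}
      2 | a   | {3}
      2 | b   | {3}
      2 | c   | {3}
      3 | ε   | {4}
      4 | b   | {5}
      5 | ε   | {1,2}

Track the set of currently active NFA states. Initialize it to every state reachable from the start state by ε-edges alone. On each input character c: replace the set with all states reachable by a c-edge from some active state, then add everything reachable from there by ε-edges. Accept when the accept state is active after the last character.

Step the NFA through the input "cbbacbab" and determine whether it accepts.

Answer: REJECT

Derivation:
start: ε-closure({0}) = {0,2}
'c' @ 1: {3,4}
'b' @ 2: {1,2,5}  ✓accept
'b' @ 3: {3,4}
'a' @ 4: {}  — state set empty
rest 'cbab' ignored (set empty)
final: {}; accept 1 not in set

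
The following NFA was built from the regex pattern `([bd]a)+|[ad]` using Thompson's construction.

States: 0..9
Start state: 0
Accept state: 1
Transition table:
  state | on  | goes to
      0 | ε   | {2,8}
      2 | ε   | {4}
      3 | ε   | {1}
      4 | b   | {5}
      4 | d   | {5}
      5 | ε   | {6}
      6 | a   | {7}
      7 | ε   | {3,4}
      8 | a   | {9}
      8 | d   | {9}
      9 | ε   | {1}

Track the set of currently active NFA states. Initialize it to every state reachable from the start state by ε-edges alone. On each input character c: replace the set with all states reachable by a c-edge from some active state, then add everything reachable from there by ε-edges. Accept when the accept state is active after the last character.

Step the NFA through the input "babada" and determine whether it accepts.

Answer: ACCEPT

Derivation:
initial (ε-close {0}): {0,2,4,8}
'b' @ 1: {5,6}
'a' @ 2: {1,3,4,7}  (accept∈set)
'b' @ 3: {5,6}
'a' @ 4: {1,3,4,7}  (accept∈set)
'd' @ 5: {5,6}
'a' @ 6: {1,3,4,7}  (accept∈set)
after full input: {1,3,4,7}  (accept=1 in)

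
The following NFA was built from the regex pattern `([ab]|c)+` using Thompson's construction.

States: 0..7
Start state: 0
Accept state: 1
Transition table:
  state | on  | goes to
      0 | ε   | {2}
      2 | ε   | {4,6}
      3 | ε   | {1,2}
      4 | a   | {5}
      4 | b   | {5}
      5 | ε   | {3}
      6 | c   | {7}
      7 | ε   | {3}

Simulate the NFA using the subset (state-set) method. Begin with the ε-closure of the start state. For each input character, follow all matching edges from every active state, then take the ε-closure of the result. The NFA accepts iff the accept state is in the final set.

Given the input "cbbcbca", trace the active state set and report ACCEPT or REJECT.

S₀ = ε-closure({0}) = {0,2,4,6}
'c' @ 1: {1,2,3,4,6,7}  ✓accept
'b' @ 2: {1,2,3,4,5,6}  ✓accept
'b' @ 3: {1,2,3,4,5,6}  ✓accept
'c' @ 4: {1,2,3,4,6,7}  ✓accept
'b' @ 5: {1,2,3,4,5,6}  ✓accept
'c' @ 6: {1,2,3,4,6,7}  ✓accept
'a' @ 7: {1,2,3,4,5,6}  ✓accept
end set {1,2,3,4,5,6} — state 1 in

Answer: ACCEPT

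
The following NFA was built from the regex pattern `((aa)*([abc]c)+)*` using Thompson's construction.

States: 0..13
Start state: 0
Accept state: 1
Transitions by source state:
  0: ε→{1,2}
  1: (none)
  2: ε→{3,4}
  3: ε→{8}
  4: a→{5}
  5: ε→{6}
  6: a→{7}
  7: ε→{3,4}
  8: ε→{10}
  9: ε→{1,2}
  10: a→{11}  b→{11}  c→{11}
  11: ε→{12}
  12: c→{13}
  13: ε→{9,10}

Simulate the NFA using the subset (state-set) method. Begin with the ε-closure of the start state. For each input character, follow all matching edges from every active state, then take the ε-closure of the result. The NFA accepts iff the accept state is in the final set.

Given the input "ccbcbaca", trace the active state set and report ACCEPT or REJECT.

initial (ε-close {0}): {0,1,2,3,4,8,10}
'c' @ 1: {11,12}
'c' @ 2: {1,2,3,4,8,9,10,13}  ✓accept
'b' @ 3: {11,12}
'c' @ 4: {1,2,3,4,8,9,10,13}  ✓accept
'b' @ 5: {11,12}
'a' @ 6: {}  — no active states
rest 'ca' ignored (set empty)
after full input: {}  (accept=1 not in)

Answer: REJECT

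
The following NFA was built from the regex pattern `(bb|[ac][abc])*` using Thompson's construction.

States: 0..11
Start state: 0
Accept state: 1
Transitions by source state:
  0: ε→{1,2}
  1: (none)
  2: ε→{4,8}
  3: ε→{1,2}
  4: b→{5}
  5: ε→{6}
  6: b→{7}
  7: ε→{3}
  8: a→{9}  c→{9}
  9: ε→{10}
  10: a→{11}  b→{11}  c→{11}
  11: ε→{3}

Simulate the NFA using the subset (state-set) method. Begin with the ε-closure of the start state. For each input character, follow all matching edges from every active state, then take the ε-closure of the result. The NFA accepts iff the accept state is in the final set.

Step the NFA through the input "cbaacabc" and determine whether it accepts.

start: ε-closure({0}) = {0,1,2,4,8}
'c' @ 1: {9,10}
'b' @ 2: {1,2,3,4,8,11}  [accepting]
'a' @ 3: {9,10}
'a' @ 4: {1,2,3,4,8,11}  [accepting]
'c' @ 5: {9,10}
'a' @ 6: {1,2,3,4,8,11}  [accepting]
'b' @ 7: {5,6}
'c' @ 8: {}  — state set empty
end set {} — state 1 not in

Answer: REJECT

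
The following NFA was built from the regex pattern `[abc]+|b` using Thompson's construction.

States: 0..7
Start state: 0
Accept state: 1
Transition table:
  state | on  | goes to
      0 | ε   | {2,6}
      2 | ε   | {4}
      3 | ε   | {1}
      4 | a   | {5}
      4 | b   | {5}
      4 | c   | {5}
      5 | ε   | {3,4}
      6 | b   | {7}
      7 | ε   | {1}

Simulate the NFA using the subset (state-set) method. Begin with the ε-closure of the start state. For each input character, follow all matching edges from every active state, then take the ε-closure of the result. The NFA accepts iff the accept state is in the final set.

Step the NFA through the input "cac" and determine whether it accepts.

Answer: ACCEPT

Trace:
S₀ = ε-closure({0}) = {0,2,4,6}
'c' @ 1: {1,3,4,5}  [accepting]
'a' @ 2: {1,3,4,5}  [accepting]
'c' @ 3: {1,3,4,5}  [accepting]
after full input: {1,3,4,5}  (accept=1 in)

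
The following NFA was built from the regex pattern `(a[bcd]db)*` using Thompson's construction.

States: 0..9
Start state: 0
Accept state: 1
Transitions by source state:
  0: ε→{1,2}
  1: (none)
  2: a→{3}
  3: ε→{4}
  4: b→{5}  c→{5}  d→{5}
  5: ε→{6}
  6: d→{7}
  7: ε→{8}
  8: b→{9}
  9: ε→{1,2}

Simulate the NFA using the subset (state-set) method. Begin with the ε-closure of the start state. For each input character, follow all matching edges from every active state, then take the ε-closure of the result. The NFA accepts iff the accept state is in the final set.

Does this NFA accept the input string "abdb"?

Answer: ACCEPT

Derivation:
S₀ = ε-closure({0}) = {0,1,2}
'a' @ 1: {3,4}
'b' @ 2: {5,6}
'd' @ 3: {7,8}
'b' @ 4: {1,2,9}  (accept∈set)
after full input: {1,2,9}  (accept=1 in)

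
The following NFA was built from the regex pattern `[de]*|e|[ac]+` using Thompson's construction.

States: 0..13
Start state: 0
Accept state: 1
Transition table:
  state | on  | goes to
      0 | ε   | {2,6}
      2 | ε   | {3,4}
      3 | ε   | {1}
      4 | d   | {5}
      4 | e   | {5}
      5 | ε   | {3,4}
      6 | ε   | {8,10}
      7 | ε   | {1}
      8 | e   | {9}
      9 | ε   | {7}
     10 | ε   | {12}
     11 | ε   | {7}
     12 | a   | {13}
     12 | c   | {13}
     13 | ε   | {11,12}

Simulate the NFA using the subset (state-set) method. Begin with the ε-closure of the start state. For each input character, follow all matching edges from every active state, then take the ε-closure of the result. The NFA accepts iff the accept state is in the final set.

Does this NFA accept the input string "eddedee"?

Answer: ACCEPT

Trace:
S₀ = ε-closure({0}) = {0,1,2,3,4,6,8,10,12}
'e' @ 1: {1,3,4,5,7,9}  ✓accept
'd' @ 2: {1,3,4,5}  ✓accept
'd' @ 3: {1,3,4,5}  ✓accept
'e' @ 4: {1,3,4,5}  ✓accept
'd' @ 5: {1,3,4,5}  ✓accept
'e' @ 6: {1,3,4,5}  ✓accept
'e' @ 7: {1,3,4,5}  ✓accept
after full input: {1,3,4,5}  (accept=1 in)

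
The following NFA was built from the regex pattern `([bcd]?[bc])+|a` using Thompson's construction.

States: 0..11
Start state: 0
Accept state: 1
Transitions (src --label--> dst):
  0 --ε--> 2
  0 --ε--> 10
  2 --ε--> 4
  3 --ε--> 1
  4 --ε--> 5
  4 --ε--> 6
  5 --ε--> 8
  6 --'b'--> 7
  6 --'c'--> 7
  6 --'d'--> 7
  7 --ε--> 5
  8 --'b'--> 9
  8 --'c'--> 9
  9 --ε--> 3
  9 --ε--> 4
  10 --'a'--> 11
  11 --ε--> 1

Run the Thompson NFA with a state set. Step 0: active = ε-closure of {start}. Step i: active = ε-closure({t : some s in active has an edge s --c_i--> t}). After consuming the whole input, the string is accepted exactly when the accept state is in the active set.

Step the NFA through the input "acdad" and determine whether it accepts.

start: ε-closure({0}) = {0,2,4,5,6,8,10}
'a' @ 1: {1,11}  (accept∈set)
'c' @ 2: {}  — no active states
rest 'dad' ignored (set empty)
end set {} — state 1 not in

Answer: REJECT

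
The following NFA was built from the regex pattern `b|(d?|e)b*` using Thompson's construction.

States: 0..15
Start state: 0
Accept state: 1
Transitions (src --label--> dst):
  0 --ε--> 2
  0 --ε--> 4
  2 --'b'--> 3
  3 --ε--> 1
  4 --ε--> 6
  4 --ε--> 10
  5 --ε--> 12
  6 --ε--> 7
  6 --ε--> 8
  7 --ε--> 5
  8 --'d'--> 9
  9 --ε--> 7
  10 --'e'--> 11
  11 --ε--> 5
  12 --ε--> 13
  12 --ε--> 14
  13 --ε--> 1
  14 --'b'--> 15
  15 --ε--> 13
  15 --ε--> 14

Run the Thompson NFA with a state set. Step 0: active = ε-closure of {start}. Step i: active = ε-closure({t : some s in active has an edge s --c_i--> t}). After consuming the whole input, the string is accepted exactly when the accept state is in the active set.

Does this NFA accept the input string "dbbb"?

start: ε-closure({0}) = {0,1,2,4,5,6,7,8,10,12,13,14}
'd' @ 1: {1,5,7,9,12,13,14}  (accept∈set)
'b' @ 2: {1,13,14,15}  (accept∈set)
'b' @ 3: {1,13,14,15}  (accept∈set)
'b' @ 4: {1,13,14,15}  (accept∈set)
after full input: {1,13,14,15}  (accept=1 in)

Answer: ACCEPT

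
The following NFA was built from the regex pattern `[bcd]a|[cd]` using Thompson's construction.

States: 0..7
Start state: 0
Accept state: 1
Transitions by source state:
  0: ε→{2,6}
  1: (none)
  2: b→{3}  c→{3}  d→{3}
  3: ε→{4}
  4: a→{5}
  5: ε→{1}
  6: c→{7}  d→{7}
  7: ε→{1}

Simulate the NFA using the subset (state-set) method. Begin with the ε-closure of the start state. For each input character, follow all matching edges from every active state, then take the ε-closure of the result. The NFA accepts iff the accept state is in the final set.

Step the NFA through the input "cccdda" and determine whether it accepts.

S₀ = ε-closure({0}) = {0,2,6}
'c' @ 1: {1,3,4,7}  [accepting]
'c' @ 2: {}  — dead — no transitions
rest 'cdda' ignored (set empty)
end set {} — state 1 not in

Answer: REJECT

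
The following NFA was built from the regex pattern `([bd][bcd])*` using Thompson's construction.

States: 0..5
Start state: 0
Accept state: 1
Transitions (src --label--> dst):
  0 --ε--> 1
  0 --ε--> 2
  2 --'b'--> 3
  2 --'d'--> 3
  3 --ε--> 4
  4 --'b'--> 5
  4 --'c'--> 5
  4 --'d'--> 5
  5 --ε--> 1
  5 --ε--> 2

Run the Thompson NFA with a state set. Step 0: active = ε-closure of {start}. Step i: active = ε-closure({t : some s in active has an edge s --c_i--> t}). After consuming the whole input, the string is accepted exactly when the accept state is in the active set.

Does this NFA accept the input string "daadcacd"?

initial (ε-close {0}): {0,1,2}
'd' @ 1: {3,4}
'a' @ 2: {}  — no active states
rest 'adcacd' ignored (set empty)
end set {} — state 1 not in

Answer: REJECT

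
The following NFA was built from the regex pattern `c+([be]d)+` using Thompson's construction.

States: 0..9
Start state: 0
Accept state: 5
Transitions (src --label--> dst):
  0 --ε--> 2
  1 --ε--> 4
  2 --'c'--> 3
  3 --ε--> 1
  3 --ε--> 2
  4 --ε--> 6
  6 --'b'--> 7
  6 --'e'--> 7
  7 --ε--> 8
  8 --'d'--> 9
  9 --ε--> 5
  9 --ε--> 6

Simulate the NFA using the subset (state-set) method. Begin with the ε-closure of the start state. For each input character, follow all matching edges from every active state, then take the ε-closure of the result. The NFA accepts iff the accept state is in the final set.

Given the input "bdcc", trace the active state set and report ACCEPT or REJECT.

Answer: REJECT

Trace:
initial (ε-close {0}): {0,2}
'b' @ 1: {}  — state set empty
rest 'dcc' ignored (set empty)
end set {} — state 5 not in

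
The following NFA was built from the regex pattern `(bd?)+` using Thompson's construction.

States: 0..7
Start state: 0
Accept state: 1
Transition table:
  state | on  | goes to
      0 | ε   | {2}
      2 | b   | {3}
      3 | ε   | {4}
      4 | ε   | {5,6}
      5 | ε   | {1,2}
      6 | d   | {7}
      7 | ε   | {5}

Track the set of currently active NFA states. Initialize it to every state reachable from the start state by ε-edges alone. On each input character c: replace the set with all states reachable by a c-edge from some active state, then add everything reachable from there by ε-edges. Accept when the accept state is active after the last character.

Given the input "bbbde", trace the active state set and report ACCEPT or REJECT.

initial (ε-close {0}): {0,2}
'b' @ 1: {1,2,3,4,5,6}  [accepting]
'b' @ 2: {1,2,3,4,5,6}  [accepting]
'b' @ 3: {1,2,3,4,5,6}  [accepting]
'd' @ 4: {1,2,5,7}  [accepting]
'e' @ 5: {}  — state set empty
final: {}; accept 1 not in set

Answer: REJECT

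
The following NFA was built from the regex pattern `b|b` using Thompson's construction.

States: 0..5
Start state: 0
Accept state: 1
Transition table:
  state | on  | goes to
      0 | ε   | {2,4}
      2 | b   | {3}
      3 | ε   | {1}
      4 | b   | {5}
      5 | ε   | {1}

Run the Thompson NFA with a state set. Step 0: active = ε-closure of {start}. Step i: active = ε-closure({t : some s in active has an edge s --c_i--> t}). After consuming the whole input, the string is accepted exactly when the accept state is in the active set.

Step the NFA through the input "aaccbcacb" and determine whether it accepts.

initial (ε-close {0}): {0,2,4}
'a' @ 1: {}  — no active states
rest 'accbcacb' ignored (set empty)
end set {} — state 1 not in

Answer: REJECT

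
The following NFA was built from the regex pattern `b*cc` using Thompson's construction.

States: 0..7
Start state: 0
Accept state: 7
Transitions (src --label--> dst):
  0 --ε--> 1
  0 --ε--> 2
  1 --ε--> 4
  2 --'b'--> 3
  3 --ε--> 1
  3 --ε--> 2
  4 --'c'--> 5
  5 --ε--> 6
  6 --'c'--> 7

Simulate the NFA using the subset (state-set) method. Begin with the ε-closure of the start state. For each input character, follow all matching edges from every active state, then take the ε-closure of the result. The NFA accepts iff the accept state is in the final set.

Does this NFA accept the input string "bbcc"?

Answer: ACCEPT

Steps:
initial (ε-close {0}): {0,1,2,4}
'b' @ 1: {1,2,3,4}
'b' @ 2: {1,2,3,4}
'c' @ 3: {5,6}
'c' @ 4: {7}  ✓accept
end set {7} — state 7 in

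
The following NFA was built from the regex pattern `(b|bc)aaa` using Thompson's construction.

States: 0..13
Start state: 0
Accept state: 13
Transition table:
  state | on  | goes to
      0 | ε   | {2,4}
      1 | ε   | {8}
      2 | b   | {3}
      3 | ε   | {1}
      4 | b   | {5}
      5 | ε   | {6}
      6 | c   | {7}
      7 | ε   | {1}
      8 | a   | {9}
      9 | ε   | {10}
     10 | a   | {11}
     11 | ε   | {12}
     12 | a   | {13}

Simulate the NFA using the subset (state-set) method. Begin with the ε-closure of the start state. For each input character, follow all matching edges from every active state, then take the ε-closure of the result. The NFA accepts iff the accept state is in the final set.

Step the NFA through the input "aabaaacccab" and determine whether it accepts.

Answer: REJECT

Trace:
start: ε-closure({0}) = {0,2,4}
'a' @ 1: {}  — state set empty
rest 'abaaacccab' ignored (set empty)
end set {} — state 13 not in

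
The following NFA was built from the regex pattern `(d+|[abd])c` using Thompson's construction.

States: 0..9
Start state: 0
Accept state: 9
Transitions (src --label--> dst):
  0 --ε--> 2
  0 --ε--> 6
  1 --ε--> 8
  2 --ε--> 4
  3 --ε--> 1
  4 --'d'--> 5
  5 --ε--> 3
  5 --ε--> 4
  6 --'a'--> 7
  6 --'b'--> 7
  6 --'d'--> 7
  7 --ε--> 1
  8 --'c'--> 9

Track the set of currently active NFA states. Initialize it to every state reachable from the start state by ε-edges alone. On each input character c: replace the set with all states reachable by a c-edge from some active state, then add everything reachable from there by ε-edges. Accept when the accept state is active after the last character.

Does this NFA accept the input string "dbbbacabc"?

initial (ε-close {0}): {0,2,4,6}
'd' @ 1: {1,3,4,5,7,8}
'b' @ 2: {}  — dead — no transitions
rest 'bbacabc' ignored (set empty)
end set {} — state 9 not in

Answer: REJECT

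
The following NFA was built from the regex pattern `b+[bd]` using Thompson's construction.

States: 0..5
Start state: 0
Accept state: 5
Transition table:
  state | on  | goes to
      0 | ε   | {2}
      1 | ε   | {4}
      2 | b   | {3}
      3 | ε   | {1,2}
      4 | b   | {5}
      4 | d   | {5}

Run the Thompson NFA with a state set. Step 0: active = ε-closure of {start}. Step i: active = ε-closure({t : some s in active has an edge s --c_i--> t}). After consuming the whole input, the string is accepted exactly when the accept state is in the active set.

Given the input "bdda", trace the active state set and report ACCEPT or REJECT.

start: ε-closure({0}) = {0,2}
'b' @ 1: {1,2,3,4}
'd' @ 2: {5}  ✓accept
'd' @ 3: {}  — no active states
rest 'a' ignored (set empty)
after full input: {}  (accept=5 not in)

Answer: REJECT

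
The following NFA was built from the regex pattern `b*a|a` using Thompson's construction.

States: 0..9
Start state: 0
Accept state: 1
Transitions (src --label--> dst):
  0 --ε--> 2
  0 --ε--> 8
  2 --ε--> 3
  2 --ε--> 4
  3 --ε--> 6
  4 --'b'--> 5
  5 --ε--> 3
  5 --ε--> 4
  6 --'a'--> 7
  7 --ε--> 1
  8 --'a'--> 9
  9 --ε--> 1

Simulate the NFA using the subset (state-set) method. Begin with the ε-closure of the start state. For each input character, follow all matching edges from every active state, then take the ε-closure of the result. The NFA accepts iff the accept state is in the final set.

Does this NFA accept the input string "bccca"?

start: ε-closure({0}) = {0,2,3,4,6,8}
'b' @ 1: {3,4,5,6}
'c' @ 2: {}  — state set empty
rest 'cca' ignored (set empty)
after full input: {}  (accept=1 not in)

Answer: REJECT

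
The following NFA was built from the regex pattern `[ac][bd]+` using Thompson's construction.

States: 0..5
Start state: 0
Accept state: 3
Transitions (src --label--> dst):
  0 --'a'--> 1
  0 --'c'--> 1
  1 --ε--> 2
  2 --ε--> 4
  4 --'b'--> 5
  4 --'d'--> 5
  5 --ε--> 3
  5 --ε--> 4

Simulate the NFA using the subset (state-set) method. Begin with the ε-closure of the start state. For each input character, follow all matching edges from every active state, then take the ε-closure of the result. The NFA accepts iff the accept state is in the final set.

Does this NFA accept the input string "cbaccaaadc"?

Answer: REJECT

Derivation:
start: ε-closure({0}) = {0}
'c' @ 1: {1,2,4}
'b' @ 2: {3,4,5}  ✓accept
'a' @ 3: {}  — dead — no transitions
rest 'ccaaadc' ignored (set empty)
final: {}; accept 3 not in set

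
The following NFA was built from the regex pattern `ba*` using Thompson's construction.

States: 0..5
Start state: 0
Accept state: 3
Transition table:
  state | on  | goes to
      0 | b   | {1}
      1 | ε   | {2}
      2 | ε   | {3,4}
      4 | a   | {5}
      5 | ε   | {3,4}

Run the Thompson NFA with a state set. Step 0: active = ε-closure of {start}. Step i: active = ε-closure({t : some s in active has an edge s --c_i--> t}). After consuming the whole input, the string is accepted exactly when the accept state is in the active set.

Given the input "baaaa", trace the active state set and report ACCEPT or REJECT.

start: ε-closure({0}) = {0}
'b' @ 1: {1,2,3,4}  ✓accept
'a' @ 2: {3,4,5}  ✓accept
'a' @ 3: {3,4,5}  ✓accept
'a' @ 4: {3,4,5}  ✓accept
'a' @ 5: {3,4,5}  ✓accept
after full input: {3,4,5}  (accept=3 in)

Answer: ACCEPT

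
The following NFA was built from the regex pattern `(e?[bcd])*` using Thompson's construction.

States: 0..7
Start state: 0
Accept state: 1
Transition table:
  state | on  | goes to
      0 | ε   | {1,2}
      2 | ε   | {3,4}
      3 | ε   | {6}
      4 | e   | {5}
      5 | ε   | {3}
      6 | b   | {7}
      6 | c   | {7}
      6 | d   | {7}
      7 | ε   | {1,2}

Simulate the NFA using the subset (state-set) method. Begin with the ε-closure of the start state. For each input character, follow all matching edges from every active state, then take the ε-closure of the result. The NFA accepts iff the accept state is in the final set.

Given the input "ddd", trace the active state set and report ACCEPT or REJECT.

S₀ = ε-closure({0}) = {0,1,2,3,4,6}
'd' @ 1: {1,2,3,4,6,7}  ✓accept
'd' @ 2: {1,2,3,4,6,7}  ✓accept
'd' @ 3: {1,2,3,4,6,7}  ✓accept
end set {1,2,3,4,6,7} — state 1 in

Answer: ACCEPT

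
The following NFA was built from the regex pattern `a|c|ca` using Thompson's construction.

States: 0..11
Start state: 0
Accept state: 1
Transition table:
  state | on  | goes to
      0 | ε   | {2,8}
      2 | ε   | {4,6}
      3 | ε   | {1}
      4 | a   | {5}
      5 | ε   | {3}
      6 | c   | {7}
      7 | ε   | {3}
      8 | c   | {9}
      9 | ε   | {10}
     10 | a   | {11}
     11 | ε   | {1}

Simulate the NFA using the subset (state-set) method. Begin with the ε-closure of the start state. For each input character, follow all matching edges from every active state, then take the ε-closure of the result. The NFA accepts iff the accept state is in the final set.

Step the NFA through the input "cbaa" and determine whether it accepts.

Answer: REJECT

Trace:
start: ε-closure({0}) = {0,2,4,6,8}
'c' @ 1: {1,3,7,9,10}  ✓accept
'b' @ 2: {}  — dead — no transitions
rest 'aa' ignored (set empty)
final: {}; accept 1 not in set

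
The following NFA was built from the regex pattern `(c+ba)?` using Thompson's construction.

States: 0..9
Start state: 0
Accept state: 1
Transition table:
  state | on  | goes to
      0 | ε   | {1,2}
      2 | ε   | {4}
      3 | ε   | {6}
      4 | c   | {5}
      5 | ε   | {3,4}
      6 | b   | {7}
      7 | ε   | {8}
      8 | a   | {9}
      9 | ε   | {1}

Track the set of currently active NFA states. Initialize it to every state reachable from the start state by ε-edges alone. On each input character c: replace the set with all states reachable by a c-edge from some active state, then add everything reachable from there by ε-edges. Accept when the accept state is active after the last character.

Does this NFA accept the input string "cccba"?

Answer: ACCEPT

Derivation:
initial (ε-close {0}): {0,1,2,4}
'c' @ 1: {3,4,5,6}
'c' @ 2: {3,4,5,6}
'c' @ 3: {3,4,5,6}
'b' @ 4: {7,8}
'a' @ 5: {1,9}  (accept∈set)
after full input: {1,9}  (accept=1 in)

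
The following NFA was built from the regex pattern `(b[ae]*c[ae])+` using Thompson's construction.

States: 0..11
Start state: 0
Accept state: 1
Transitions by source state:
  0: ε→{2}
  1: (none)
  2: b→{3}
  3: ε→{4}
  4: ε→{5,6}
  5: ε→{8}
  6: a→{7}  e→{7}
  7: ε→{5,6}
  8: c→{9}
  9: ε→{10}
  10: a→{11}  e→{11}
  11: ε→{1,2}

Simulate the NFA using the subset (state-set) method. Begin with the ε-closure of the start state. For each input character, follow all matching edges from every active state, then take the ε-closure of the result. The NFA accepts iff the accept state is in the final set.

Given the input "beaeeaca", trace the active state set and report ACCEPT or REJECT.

Answer: ACCEPT

Steps:
initial (ε-close {0}): {0,2}
'b' @ 1: {3,4,5,6,8}
'e' @ 2: {5,6,7,8}
'a' @ 3: {5,6,7,8}
'e' @ 4: {5,6,7,8}
'e' @ 5: {5,6,7,8}
'a' @ 6: {5,6,7,8}
'c' @ 7: {9,10}
'a' @ 8: {1,2,11}  [accepting]
after full input: {1,2,11}  (accept=1 in)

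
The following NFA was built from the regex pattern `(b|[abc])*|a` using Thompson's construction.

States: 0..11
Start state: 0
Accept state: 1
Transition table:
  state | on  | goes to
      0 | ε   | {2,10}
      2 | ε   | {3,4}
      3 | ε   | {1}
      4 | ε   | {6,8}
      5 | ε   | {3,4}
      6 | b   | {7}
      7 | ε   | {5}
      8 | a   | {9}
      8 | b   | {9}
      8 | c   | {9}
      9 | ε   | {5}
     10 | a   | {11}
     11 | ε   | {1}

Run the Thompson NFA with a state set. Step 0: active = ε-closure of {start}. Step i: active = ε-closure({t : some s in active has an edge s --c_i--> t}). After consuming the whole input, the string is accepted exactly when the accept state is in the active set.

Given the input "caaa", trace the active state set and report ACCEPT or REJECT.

Answer: ACCEPT

Trace:
S₀ = ε-closure({0}) = {0,1,2,3,4,6,8,10}
'c' @ 1: {1,3,4,5,6,8,9}  (accept∈set)
'a' @ 2: {1,3,4,5,6,8,9}  (accept∈set)
'a' @ 3: {1,3,4,5,6,8,9}  (accept∈set)
'a' @ 4: {1,3,4,5,6,8,9}  (accept∈set)
final: {1,3,4,5,6,8,9}; accept 1 in set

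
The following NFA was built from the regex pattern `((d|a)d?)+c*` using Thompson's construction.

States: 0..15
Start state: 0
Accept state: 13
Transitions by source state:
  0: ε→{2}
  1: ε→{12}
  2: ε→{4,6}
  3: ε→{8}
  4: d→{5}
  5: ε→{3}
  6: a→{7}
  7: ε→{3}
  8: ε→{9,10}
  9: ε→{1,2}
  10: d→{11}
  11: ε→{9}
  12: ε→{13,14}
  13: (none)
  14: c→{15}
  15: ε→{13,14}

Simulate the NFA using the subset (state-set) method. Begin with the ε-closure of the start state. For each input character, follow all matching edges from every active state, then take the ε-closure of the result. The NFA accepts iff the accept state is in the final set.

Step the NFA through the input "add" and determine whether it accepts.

Answer: ACCEPT

Trace:
initial (ε-close {0}): {0,2,4,6}
'a' @ 1: {1,2,3,4,6,7,8,9,10,12,13,14}  ✓accept
'd' @ 2: {1,2,3,4,5,6,8,9,10,11,12,13,14}  ✓accept
'd' @ 3: {1,2,3,4,5,6,8,9,10,11,12,13,14}  ✓accept
final: {1,2,3,4,5,6,8,9,10,11,12,13,14}; accept 13 in set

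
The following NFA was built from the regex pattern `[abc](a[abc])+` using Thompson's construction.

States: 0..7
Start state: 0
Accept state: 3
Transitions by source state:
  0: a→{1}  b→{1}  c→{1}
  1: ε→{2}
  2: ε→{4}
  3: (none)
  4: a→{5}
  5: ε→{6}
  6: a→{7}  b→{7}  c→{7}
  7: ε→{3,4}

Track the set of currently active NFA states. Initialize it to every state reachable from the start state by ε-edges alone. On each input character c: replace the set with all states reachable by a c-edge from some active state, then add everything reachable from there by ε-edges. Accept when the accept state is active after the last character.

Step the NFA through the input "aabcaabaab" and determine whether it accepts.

start: ε-closure({0}) = {0}
'a' @ 1: {1,2,4}
'a' @ 2: {5,6}
'b' @ 3: {3,4,7}  (accept∈set)
'c' @ 4: {}  — no active states
rest 'aabaab' ignored (set empty)
final: {}; accept 3 not in set

Answer: REJECT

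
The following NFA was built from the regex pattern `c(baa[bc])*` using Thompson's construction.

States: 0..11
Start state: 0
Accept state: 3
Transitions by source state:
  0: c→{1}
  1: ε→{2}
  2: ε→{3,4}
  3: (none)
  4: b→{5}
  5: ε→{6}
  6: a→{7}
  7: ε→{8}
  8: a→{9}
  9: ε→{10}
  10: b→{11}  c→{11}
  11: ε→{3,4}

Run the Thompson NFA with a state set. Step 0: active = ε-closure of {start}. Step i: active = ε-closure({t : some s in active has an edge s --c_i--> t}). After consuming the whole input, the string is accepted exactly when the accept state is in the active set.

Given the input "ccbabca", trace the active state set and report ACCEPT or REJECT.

Answer: REJECT

Steps:
initial (ε-close {0}): {0}
'c' @ 1: {1,2,3,4}  ✓accept
'c' @ 2: {}  — no active states
rest 'babca' ignored (set empty)
final: {}; accept 3 not in set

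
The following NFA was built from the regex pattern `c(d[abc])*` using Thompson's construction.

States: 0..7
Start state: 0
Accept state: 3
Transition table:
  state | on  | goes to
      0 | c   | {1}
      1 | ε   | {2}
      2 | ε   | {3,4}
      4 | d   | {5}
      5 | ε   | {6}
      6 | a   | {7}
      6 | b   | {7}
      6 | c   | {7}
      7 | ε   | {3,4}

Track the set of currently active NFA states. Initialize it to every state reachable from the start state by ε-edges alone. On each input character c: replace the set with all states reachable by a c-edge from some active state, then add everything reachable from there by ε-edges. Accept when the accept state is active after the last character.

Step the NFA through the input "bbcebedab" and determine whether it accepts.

initial (ε-close {0}): {0}
'b' @ 1: {}  — state set empty
rest 'bcebedab' ignored (set empty)
end set {} — state 3 not in

Answer: REJECT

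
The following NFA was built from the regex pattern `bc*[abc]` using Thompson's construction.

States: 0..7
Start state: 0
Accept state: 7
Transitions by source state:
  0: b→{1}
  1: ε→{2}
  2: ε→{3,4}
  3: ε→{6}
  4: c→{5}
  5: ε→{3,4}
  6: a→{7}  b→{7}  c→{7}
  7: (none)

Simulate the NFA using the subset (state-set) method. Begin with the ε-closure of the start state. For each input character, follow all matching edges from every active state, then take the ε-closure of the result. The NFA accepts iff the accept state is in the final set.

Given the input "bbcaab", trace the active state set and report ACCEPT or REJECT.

Answer: REJECT

Derivation:
initial (ε-close {0}): {0}
'b' @ 1: {1,2,3,4,6}
'b' @ 2: {7}  [accepting]
'c' @ 3: {}  — dead — no transitions
rest 'aab' ignored (set empty)
final: {}; accept 7 not in set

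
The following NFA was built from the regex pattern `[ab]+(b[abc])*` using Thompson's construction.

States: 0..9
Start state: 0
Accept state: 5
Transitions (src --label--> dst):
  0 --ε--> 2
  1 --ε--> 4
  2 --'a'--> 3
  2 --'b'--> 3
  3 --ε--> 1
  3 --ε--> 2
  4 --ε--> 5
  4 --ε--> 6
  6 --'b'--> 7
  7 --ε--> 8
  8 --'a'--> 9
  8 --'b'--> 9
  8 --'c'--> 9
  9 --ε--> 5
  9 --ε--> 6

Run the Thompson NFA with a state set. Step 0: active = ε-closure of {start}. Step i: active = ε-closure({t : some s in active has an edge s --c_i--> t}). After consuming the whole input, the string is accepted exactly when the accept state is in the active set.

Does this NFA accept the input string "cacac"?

S₀ = ε-closure({0}) = {0,2}
'c' @ 1: {}  — dead — no transitions
rest 'acac' ignored (set empty)
final: {}; accept 5 not in set

Answer: REJECT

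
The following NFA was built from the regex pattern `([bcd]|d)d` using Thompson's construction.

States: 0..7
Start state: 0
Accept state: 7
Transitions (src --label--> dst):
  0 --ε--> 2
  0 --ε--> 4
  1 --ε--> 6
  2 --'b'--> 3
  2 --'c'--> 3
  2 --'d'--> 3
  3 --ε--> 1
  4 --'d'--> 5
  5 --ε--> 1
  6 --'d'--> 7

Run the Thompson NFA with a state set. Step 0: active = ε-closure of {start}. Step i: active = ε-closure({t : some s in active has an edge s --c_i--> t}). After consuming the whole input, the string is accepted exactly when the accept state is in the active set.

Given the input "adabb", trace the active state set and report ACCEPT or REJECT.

initial (ε-close {0}): {0,2,4}
'a' @ 1: {}  — dead — no transitions
rest 'dabb' ignored (set empty)
final: {}; accept 7 not in set

Answer: REJECT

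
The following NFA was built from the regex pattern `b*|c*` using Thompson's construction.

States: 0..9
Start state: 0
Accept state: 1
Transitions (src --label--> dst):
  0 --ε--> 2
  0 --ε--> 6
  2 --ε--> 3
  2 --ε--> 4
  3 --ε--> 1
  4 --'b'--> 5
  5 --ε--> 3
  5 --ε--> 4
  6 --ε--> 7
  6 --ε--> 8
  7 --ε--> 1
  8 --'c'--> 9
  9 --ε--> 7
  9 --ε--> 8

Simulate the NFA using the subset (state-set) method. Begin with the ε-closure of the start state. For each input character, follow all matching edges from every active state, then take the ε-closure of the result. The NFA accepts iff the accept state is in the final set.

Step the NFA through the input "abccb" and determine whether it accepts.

initial (ε-close {0}): {0,1,2,3,4,6,7,8}
'a' @ 1: {}  — dead — no transitions
rest 'bccb' ignored (set empty)
after full input: {}  (accept=1 not in)

Answer: REJECT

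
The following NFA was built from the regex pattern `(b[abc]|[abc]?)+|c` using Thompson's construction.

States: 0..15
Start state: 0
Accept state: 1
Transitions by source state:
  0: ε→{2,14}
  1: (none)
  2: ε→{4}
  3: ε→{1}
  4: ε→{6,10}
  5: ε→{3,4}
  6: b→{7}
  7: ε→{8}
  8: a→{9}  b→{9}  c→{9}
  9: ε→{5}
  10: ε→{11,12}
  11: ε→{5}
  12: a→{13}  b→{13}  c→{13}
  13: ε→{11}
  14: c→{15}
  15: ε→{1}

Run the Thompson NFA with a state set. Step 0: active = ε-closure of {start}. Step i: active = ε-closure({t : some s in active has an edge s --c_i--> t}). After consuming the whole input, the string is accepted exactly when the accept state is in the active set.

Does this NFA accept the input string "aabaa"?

start: ε-closure({0}) = {0,1,2,3,4,5,6,10,11,12,14}
'a' @ 1: {1,3,4,5,6,10,11,12,13}  (accept∈set)
'a' @ 2: {1,3,4,5,6,10,11,12,13}  (accept∈set)
'b' @ 3: {1,3,4,5,6,7,8,10,11,12,13}  (accept∈set)
'a' @ 4: {1,3,4,5,6,9,10,11,12,13}  (accept∈set)
'a' @ 5: {1,3,4,5,6,10,11,12,13}  (accept∈set)
after full input: {1,3,4,5,6,10,11,12,13}  (accept=1 in)

Answer: ACCEPT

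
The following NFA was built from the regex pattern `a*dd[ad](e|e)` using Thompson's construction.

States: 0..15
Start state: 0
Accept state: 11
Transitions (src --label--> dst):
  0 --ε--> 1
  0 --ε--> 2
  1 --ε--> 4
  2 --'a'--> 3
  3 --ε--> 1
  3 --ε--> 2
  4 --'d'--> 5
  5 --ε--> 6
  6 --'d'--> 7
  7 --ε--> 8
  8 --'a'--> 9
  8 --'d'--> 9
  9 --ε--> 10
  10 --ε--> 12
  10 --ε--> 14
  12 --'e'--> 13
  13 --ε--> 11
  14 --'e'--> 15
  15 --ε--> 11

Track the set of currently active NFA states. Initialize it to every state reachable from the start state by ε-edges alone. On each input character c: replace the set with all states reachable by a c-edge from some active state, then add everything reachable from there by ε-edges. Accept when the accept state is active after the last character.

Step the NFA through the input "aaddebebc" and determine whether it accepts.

Answer: REJECT

Steps:
initial (ε-close {0}): {0,1,2,4}
'a' @ 1: {1,2,3,4}
'a' @ 2: {1,2,3,4}
'd' @ 3: {5,6}
'd' @ 4: {7,8}
'e' @ 5: {}  — state set empty
rest 'bebc' ignored (set empty)
after full input: {}  (accept=11 not in)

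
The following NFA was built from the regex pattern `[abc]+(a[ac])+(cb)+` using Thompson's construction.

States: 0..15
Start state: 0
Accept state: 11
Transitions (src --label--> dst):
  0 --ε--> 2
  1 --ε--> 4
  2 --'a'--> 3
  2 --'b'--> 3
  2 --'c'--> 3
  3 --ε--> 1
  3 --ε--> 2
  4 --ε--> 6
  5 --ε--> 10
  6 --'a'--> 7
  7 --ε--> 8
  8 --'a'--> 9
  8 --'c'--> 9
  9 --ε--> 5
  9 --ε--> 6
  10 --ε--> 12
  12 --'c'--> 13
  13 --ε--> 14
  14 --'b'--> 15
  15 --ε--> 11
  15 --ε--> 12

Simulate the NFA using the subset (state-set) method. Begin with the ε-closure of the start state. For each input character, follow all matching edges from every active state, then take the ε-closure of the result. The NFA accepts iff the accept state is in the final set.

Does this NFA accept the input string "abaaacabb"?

Answer: REJECT

Steps:
S₀ = ε-closure({0}) = {0,2}
'a' @ 1: {1,2,3,4,6}
'b' @ 2: {1,2,3,4,6}
'a' @ 3: {1,2,3,4,6,7,8}
'a' @ 4: {1,2,3,4,5,6,7,8,9,10,12}
'a' @ 5: {1,2,3,4,5,6,7,8,9,10,12}
'c' @ 6: {1,2,3,4,5,6,9,10,12,13,14}
'a' @ 7: {1,2,3,4,6,7,8}
'b' @ 8: {1,2,3,4,6}
'b' @ 9: {1,2,3,4,6}
final: {1,2,3,4,6}; accept 11 not in set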